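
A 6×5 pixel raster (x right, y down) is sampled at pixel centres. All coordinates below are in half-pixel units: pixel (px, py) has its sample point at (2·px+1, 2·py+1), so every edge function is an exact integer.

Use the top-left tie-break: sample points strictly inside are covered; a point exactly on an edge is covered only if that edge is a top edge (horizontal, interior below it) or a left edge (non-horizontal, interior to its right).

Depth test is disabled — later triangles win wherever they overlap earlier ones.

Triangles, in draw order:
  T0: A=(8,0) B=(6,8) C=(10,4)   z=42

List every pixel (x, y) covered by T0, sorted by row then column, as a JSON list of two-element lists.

T0:
  2·area = 24  (B↔C swapped to make it positive)
  edge (8, 0)→(10, 4): d=(2,4) right/bottom  bias=-1
  edge (10, 4)→(6, 8): d=(-4,4) right/bottom  bias=-1
  edge (6, 8)→(8, 0): d=(2,-8) top-left  bias=+0
    (4,1)@(9, 3): e=[2,8,14] → #
    (5,1)@(11, 3): e=[-6,0,30] → ·  [on edge]
    (3,2)@(7, 5): e=[14,8,2] → #
    (4,2)@(9, 5): e=[6,0,18] → ·  [on edge]
    (3,3)@(7, 7): e=[18,0,6] → ·  [on edge]
    (2,4)@(5, 9): e=[30,0,-6] → ·  [on edge]
  covered (2 px):
    · · · · · ·
    · · · · # ·
    · · · # · ·
    · · · · · ·
    · · · · · ·

Final: [[4,1],[3,2]]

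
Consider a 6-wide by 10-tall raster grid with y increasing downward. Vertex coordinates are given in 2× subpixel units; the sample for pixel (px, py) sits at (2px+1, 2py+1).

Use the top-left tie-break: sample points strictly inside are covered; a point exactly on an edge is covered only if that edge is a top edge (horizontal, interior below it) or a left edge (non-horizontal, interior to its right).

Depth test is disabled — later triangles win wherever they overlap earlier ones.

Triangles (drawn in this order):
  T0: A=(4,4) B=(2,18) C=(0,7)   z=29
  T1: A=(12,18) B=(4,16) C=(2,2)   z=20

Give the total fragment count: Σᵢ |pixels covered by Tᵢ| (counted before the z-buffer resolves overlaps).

T0:
  2·area = 50
  edge (4, 4)→(2, 18): d=(-2,14) right/bottom  bias=-1
  edge (2, 18)→(0, 7): d=(-2,-11) top-left  bias=+0
  edge (0, 7)→(4, 4): d=(4,-3) top-left  bias=+0
    (1,2)@(3, 5): e=[12,37,1] → █
    (2,2)@(5, 5): e=[-16,59,7] → ·
    (0,3)@(1, 7): e=[36,11,3] → █
    (2,3)@(5, 7): e=[-20,55,15] → ·
    (0,4)@(1, 9): e=[32,7,11] → █
    (2,4)@(5, 9): e=[-24,51,23] → ·
    (0,5)@(1, 11): e=[28,3,19] → █
    (1,5)@(3, 11): e=[0,25,25] → ·  [on edge]
    (0,6)@(1, 13): e=[24,-1,27] → ·
  covered (6 px):
    · · · · · ·
    · · · · · ·
    · █ · · · ·
    █ █ · · · ·
    █ █ · · · ·
    █ · · · · ·
    · · · · · ·
    · · · · · ·
    · · · · · ·
    · · · · · ·
T1:
  2·area = 108
  edge (12, 18)→(4, 16): d=(-8,-2) top-left  bias=+0
  edge (4, 16)→(2, 2): d=(-2,-14) top-left  bias=+0
  edge (2, 2)→(12, 18): d=(10,16) right/bottom  bias=-1
    (1,2)@(3, 5): e=[86,8,14] → █
    (2,2)@(5, 5): e=[90,36,-18] → ·
    (1,3)@(3, 7): e=[70,4,34] → █
    (2,3)@(5, 7): e=[74,32,2] → █
    (3,3)@(7, 7): e=[78,60,-30] → ·
    (1,4)@(3, 9): e=[54,0,54] → █  [on edge]
    (3,4)@(7, 9): e=[62,56,-10] → ·
    (1,5)@(3, 11): e=[38,-4,74] → ·
    (2,5)@(5, 11): e=[42,24,42] → █
    (3,5)@(7, 11): e=[46,52,10] → █
    (4,5)@(9, 11): e=[50,80,-22] → ·
    (2,6)@(5, 13): e=[26,20,62] → █
  covered (14 px):
    · · · · · ·
    · · · · · ·
    · █ · · · ·
    · █ █ · · ·
    · █ █ · · ·
    · · █ █ · ·
    · · █ █ · ·
    · · █ █ █ ·
    · · · · █ █
    · · · · · ·

Final: 20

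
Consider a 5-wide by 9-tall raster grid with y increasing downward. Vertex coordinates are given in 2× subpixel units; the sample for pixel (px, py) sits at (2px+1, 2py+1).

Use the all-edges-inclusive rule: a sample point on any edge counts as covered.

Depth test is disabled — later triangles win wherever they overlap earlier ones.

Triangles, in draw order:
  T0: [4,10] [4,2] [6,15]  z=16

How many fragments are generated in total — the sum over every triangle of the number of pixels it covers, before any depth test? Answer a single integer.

T0:
  2·area = 16
  edge (4, 10)→(4, 2): d=(0,-8) inclusive
  edge (4, 2)→(6, 15): d=(2,13) inclusive
  edge (6, 15)→(4, 10): d=(-2,-5) inclusive
    (2,4)@(5, 9): e=[8,1,7] → #
    (3,4)@(7, 9): e=[24,-25,17] → ·
    (2,5)@(5, 11): e=[8,5,3] → #
    (3,5)@(7, 11): e=[24,-21,13] → ·
    (2,6)@(5, 13): e=[8,9,-1] → ·
  covered (2 px):
    · · · · ·
    · · · · ·
    · · · · ·
    · · · · ·
    · · # · ·
    · · # · ·
    · · · · ·
    · · · · ·
    · · · · ·

Result: 2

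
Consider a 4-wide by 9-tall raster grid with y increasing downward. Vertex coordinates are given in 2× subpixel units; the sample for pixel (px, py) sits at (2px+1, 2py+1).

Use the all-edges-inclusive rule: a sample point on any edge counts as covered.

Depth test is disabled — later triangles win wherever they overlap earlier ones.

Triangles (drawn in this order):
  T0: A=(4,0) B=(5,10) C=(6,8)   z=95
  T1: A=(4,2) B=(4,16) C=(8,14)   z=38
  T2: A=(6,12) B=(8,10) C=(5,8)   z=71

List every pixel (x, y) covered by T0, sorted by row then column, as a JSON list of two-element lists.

T0:
  2·area = 12  (B↔C swapped to make it positive)
  edge (4, 0)→(6, 8): d=(2,8) inclusive
  edge (6, 8)→(5, 10): d=(-1,2) inclusive
  edge (5, 10)→(4, 0): d=(-1,-10) inclusive
    (2,2)@(5, 5): e=[2,5,5] → █
    (3,2)@(7, 5): e=[-14,1,25] → ·
    (2,3)@(5, 7): e=[6,3,3] → █
    (3,3)@(7, 7): e=[-10,-1,23] → ·
    (2,4)@(5, 9): e=[10,1,1] → █
    (3,4)@(7, 9): e=[-6,-3,21] → ·
    (2,5)@(5, 11): e=[14,-1,-1] → ·
  covered (3 px):
    · · · ·
    · · · ·
    · · █ ·
    · · █ ·
    · · █ ·
    · · · ·
    · · · ·
    · · · ·
    · · · ·
T1:
  2·area = 56  (B↔C swapped to make it positive)
  edge (4, 2)→(8, 14): d=(4,12) inclusive
  edge (8, 14)→(4, 16): d=(-4,2) inclusive
  edge (4, 16)→(4, 2): d=(0,-14) inclusive
    (2,2)@(5, 5): e=[0,42,14] → █  [on edge]
    (3,2)@(7, 5): e=[-24,38,42] → ·
    (2,3)@(5, 7): e=[8,34,14] → █
    (3,3)@(7, 7): e=[-16,30,42] → ·
    (2,4)@(5, 9): e=[16,26,14] → █
    (3,4)@(7, 9): e=[-8,22,42] → ·
    (2,5)@(5, 11): e=[24,18,14] → █
    (3,5)@(7, 11): e=[0,14,42] → █  [on edge]
    (2,6)@(5, 13): e=[32,10,14] → █
    (2,7)@(5, 15): e=[40,2,14] → █
    (3,7)@(7, 15): e=[16,-2,42] → ·
    (2,8)@(5, 17): e=[48,-6,14] → ·
  covered (8 px):
    · · · ·
    · · · ·
    · · █ ·
    · · █ ·
    · · █ ·
    · · █ █
    · · █ █
    · · █ ·
    · · · ·
T2:
  2·area = 10  (B↔C swapped to make it positive)
  edge (6, 12)→(5, 8): d=(-1,-4) inclusive
  edge (5, 8)→(8, 10): d=(3,2) inclusive
  edge (8, 10)→(6, 12): d=(-2,2) inclusive
    (3,5)@(7, 11): e=[5,5,0] → █  [on edge]
    (2,6)@(5, 13): e=[-5,15,0] → ·  [on edge]
    (3,6)@(7, 13): e=[3,11,-4] → ·
    (1,7)@(3, 15): e=[-15,25,0] → ·  [on edge]
    (0,8)@(1, 17): e=[-25,35,0] → ·  [on edge]
  covered (1 px):
    · · · ·
    · · · ·
    · · · ·
    · · · ·
    · · · ·
    · · · █
    · · · ·
    · · · ·
    · · · ·

Answer: [[2,2],[2,3],[2,4]]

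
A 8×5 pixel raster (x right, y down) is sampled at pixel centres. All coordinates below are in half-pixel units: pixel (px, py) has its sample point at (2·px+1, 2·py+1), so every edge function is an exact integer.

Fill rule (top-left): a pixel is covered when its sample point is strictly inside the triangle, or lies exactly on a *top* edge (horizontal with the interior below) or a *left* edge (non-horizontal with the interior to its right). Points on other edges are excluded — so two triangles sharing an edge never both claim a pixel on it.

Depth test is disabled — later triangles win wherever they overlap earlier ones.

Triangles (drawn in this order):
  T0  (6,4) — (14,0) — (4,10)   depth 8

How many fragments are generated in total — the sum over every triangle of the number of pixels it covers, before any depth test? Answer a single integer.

T0:
  2·area = 40
  edge (6, 4)→(14, 0): d=(8,-4) top-left  bias=+0
  edge (14, 0)→(4, 10): d=(-10,10) right/bottom  bias=-1
  edge (4, 10)→(6, 4): d=(2,-6) top-left  bias=+0
    (3,0)@(7, 1): e=[-20,60,0] → .  [on edge]
    (6,0)@(13, 1): e=[4,0,36] → .  [on edge]
    (4,1)@(9, 3): e=[4,20,16] → X
    (5,1)@(11, 3): e=[12,0,28] → .  [on edge]
    (3,2)@(7, 5): e=[12,20,8] → X
    (4,2)@(9, 5): e=[20,0,20] → .  [on edge]
    (2,3)@(5, 7): e=[20,20,0] → X  [on edge]
    (3,3)@(7, 7): e=[28,0,12] → .  [on edge]
    (2,4)@(5, 9): e=[36,0,4] → .  [on edge]
  covered (3 px):
    . . . . . . . .
    . . . . X . . .
    . . . X . . . .
    . . X . . . . .
    . . . . . . . .

Result: 3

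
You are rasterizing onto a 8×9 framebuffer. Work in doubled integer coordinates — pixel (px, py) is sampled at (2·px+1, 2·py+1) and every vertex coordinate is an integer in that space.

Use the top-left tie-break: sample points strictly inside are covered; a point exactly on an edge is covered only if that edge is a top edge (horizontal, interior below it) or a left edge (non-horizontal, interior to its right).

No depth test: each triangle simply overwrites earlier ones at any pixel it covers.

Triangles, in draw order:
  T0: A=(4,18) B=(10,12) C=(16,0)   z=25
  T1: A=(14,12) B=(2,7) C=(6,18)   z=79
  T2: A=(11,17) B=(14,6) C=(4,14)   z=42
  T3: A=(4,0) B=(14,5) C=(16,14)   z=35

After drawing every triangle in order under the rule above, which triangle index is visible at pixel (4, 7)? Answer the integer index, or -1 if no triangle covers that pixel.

T0:
  2·area = 36  (B↔C swapped to make it positive)
  edge (4, 18)→(16, 0): d=(12,-18) top-left  bias=+0
  edge (16, 0)→(10, 12): d=(-6,12) right/bottom  bias=-1
  edge (10, 12)→(4, 18): d=(-6,6) right/bottom  bias=-1
    (6,2)@(13, 5): e=[6,6,24] → #
    (7,2)@(15, 5): e=[42,-18,12] → ·
    (6,3)@(13, 7): e=[30,-6,12] → ·
    (7,3)@(15, 7): e=[66,-30,0] → ·  [on edge]
    (5,4)@(11, 9): e=[18,6,12] → #
    (6,4)@(13, 9): e=[54,-18,0] → ·  [on edge]
    (4,5)@(9, 11): e=[6,18,12] → #
    (5,5)@(11, 11): e=[42,-6,0] → ·  [on edge]
    (4,6)@(9, 13): e=[30,6,0] → ·  [on edge]
    (3,7)@(7, 15): e=[18,18,0] → ·  [on edge]
    (2,8)@(5, 17): e=[6,30,0] → ·  [on edge]
  covered (3 px):
    · · · · · · · ·
    · · · · · · · ·
    · · · · · · # ·
    · · · · · · · ·
    · · · · · # · ·
    · · · · # · · ·
    · · · · · · · ·
    · · · · · · · ·
    · · · · · · · ·
T1:
  2·area = 112  (B↔C swapped to make it positive)
  edge (14, 12)→(6, 18): d=(-8,6) right/bottom  bias=-1
  edge (6, 18)→(2, 7): d=(-4,-11) top-left  bias=+0
  edge (2, 7)→(14, 12): d=(12,5) right/bottom  bias=-1
    (1,4)@(3, 9): e=[90,3,19] → #
    (2,4)@(5, 9): e=[78,25,9] → #
    (3,4)@(7, 9): e=[66,47,-1] → ·
    (1,5)@(3, 11): e=[74,-5,43] → ·
    (2,5)@(5, 11): e=[62,17,33] → #
    (3,5)@(7, 11): e=[50,39,23] → #
    (4,5)@(9, 11): e=[38,61,13] → #
    (5,5)@(11, 11): e=[26,83,3] → #
    (6,5)@(13, 11): e=[14,105,-7] → ·
    (2,6)@(5, 13): e=[46,9,57] → #
    (6,6)@(13, 13): e=[-2,97,17] → ·
    (2,7)@(5, 15): e=[30,1,81] → #
  covered (14 px):
    · · · · · · · ·
    · · · · · · · ·
    · · · · · · · ·
    · · · · · · · ·
    · # # · · · · ·
    · · # # # # · ·
    · · # # # # · ·
    · · # # # · · ·
    · · · # · · · ·
T2:
  2·area = 86  (B↔C swapped to make it positive)
  edge (11, 17)→(4, 14): d=(-7,-3) top-left  bias=+0
  edge (4, 14)→(14, 6): d=(10,-8) top-left  bias=+0
  edge (14, 6)→(11, 17): d=(-3,11) right/bottom  bias=-1
    (6,3)@(13, 7): e=[76,2,8] → #
    (7,3)@(15, 7): e=[82,18,-14] → ·
    (5,4)@(11, 9): e=[56,6,24] → #
    (7,4)@(15, 9): e=[68,38,-20] → ·
    (4,5)@(9, 11): e=[36,10,40] → #
    (6,5)@(13, 11): e=[48,42,-4] → ·
    (3,6)@(7, 13): e=[16,14,56] → #
    (6,6)@(13, 13): e=[34,62,-10] → ·
    (3,7)@(7, 15): e=[2,34,50] → #
    (6,7)@(13, 15): e=[20,82,-16] → ·
    (3,8)@(7, 17): e=[-12,54,44] → ·
    (4,8)@(9, 17): e=[-6,70,22] → ·
    (5,8)@(11, 17): e=[0,86,0] → ·  [on edge]
  covered (11 px):
    · · · · · · · ·
    · · · · · · · ·
    · · · · · · · ·
    · · · · · · # ·
    · · · · · # # ·
    · · · · # # · ·
    · · · # # # · ·
    · · · # # # · ·
    · · · · · · · ·
T3:
  2·area = 80
  edge (4, 0)→(14, 5): d=(10,5) right/bottom  bias=-1
  edge (14, 5)→(16, 14): d=(2,9) right/bottom  bias=-1
  edge (16, 14)→(4, 0): d=(-12,-14) top-left  bias=+0
    (2,0)@(5, 1): e=[5,73,2] → #
    (3,0)@(7, 1): e=[-5,55,30] → ·
    (2,1)@(5, 3): e=[25,77,-22] → ·
    (3,1)@(7, 3): e=[15,59,6] → #
    (4,1)@(9, 3): e=[5,41,34] → #
    (5,1)@(11, 3): e=[-5,23,62] → ·
    (3,2)@(7, 5): e=[35,63,-18] → ·
    (4,2)@(9, 5): e=[25,45,10] → #
    (5,2)@(11, 5): e=[15,27,38] → #
    (6,2)@(13, 5): e=[5,9,66] → #
    (7,2)@(15, 5): e=[-5,-9,94] → ·
    (4,3)@(9, 7): e=[45,49,-14] → ·
  covered (10 px):
    · · # · · · · ·
    · · · # # · · ·
    · · · · # # # ·
    · · · · · # # ·
    · · · · · · # ·
    · · · · · · · #
    · · · · · · · ·
    · · · · · · · ·
    · · · · · · · ·

Z-buffer (winner per pixel, '.' = empty):
  . . 3 . . . . .
  . . . 3 3 . . .
  . . . . 3 3 3 .
  . . . . . 3 3 .
  . 1 1 . . 2 3 .
  . . 1 1 2 2 . 3
  . . 1 2 2 2 . .
  . . 1 2 2 2 . .
  . . . 1 . . . .

Final: 2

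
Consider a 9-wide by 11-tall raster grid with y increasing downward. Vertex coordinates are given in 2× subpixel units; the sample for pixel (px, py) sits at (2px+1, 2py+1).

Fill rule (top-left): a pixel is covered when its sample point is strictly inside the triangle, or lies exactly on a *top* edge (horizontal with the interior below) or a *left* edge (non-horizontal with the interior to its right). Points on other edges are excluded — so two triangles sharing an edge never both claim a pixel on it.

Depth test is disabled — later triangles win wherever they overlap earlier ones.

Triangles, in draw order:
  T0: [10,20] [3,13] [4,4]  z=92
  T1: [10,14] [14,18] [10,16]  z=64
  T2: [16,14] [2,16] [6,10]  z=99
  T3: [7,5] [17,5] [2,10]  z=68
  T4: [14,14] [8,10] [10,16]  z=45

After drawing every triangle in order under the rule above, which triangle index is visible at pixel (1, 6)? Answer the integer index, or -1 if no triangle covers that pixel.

T0:
  2·area = 70
  edge (10, 20)→(3, 13): d=(-7,-7) top-left  bias=+0
  edge (3, 13)→(4, 4): d=(1,-9) top-left  bias=+0
  edge (4, 4)→(10, 20): d=(6,16) right/bottom  bias=-1
    (2,3)@(5, 7): e=[56,12,2] → X
    (3,3)@(7, 7): e=[70,30,-30] → .
    (2,4)@(5, 9): e=[42,14,14] → X
    (3,4)@(7, 9): e=[56,32,-18] → .
    (0,5)@(1, 11): e=[0,-20,90] → .  [on edge]
    (2,5)@(5, 11): e=[28,16,26] → X
    (3,5)@(7, 11): e=[42,34,-6] → .
    (1,6)@(3, 13): e=[0,0,70] → X  [on edge]
    (3,6)@(7, 13): e=[28,36,6] → X
    (4,6)@(9, 13): e=[42,54,-26] → .
    (1,7)@(3, 15): e=[-14,2,82] → .
    (2,7)@(5, 15): e=[0,20,50] → X  [on edge]
    (3,8)@(7, 17): e=[0,40,30] → X  [on edge]
    (4,9)@(9, 19): e=[0,60,10] → X  [on edge]
    (5,10)@(11, 21): e=[0,80,-10] → .  [on edge]
  covered (10 px):
    . . . . . . . . .
    . . . . . . . . .
    . . . . . . . . .
    . . X . . . . . .
    . . X . . . . . .
    . . X . . . . . .
    . X X X . . . . .
    . . X X . . . . .
    . . . X . . . . .
    . . . . X . . . .
    . . . . . . . . .
T1:
  2·area = 8
  edge (10, 14)→(14, 18): d=(4,4) right/bottom  bias=-1
  edge (14, 18)→(10, 16): d=(-4,-2) top-left  bias=+0
  edge (10, 16)→(10, 14): d=(0,-2) top-left  bias=+0
    (0,2)@(1, 5): e=[0,26,-18] → .  [on edge]
    (1,3)@(3, 7): e=[0,22,-14] → .  [on edge]
    (2,4)@(5, 9): e=[0,18,-10] → .  [on edge]
    (3,5)@(7, 11): e=[0,14,-6] → .  [on edge]
    (4,6)@(9, 13): e=[0,10,-2] → .  [on edge]
    (5,7)@(11, 15): e=[0,6,2] → .  [on edge]
    (6,8)@(13, 17): e=[0,2,6] → .  [on edge]
    (7,9)@(15, 19): e=[0,-2,10] → .  [on edge]
    (8,10)@(17, 21): e=[0,-6,14] → .  [on edge]
  covered (0 px):
    . . . . . . . . .
    . . . . . . . . .
    . . . . . . . . .
    . . . . . . . . .
    . . . . . . . . .
    . . . . . . . . .
    . . . . . . . . .
    . . . . . . . . .
    . . . . . . . . .
    . . . . . . . . .
    . . . . . . . . .
T2:
  2·area = 76
  edge (16, 14)→(2, 16): d=(-14,2) right/bottom  bias=-1
  edge (2, 16)→(6, 10): d=(4,-6) top-left  bias=+0
  edge (6, 10)→(16, 14): d=(10,4) right/bottom  bias=-1
    (3,5)@(7, 11): e=[60,10,6] → X
    (4,5)@(9, 11): e=[56,22,-2] → .
    (2,6)@(5, 13): e=[36,6,34] → X
    (4,6)@(9, 13): e=[28,30,18] → X
    (5,6)@(11, 13): e=[24,42,10] → X
    (6,6)@(13, 13): e=[20,54,2] → X
    (7,6)@(15, 13): e=[16,66,-6] → .
    (1,7)@(3, 15): e=[12,2,62] → X
    (4,7)@(9, 15): e=[0,38,38] → .  [on edge]
    (5,7)@(11, 15): e=[-4,50,30] → .
    (6,7)@(13, 15): e=[-8,62,22] → .
    (1,8)@(3, 17): e=[-16,10,82] → .
  covered (9 px):
    . . . . . . . . .
    . . . . . . . . .
    . . . . . . . . .
    . . . . . . . . .
    . . . . . . . . .
    . . . X . . . . .
    . . X X X X X . .
    . X X X . . . . .
    . . . . . . . . .
    . . . . . . . . .
    . . . . . . . . .
T3:
  2·area = 50
  edge (7, 5)→(17, 5): d=(10,0) top-left  bias=+0
  edge (17, 5)→(2, 10): d=(-15,5) right/bottom  bias=-1
  edge (2, 10)→(7, 5): d=(5,-5) top-left  bias=+0
    (5,0)@(11, 1): e=[-40,90,0] → .  [on edge]
    (4,1)@(9, 3): e=[-20,70,0] → .  [on edge]
    (0,2)@(1, 5): e=[0,80,-30] → .  [on edge]
    (1,2)@(3, 5): e=[0,70,-20] → .  [on edge]
    (2,2)@(5, 5): e=[0,60,-10] → .  [on edge]
    (3,2)@(7, 5): e=[0,50,0] → X  [on edge]
    (4,2)@(9, 5): e=[0,40,10] → X  [on edge]
    (5,2)@(11, 5): e=[0,30,20] → X  [on edge]
    (6,2)@(13, 5): e=[0,20,30] → X  [on edge]
    (7,2)@(15, 5): e=[0,10,40] → X  [on edge]
    (8,2)@(17, 5): e=[0,0,50] → .  [on edge]
    (2,3)@(5, 7): e=[20,30,0] → X  [on edge]
    (5,3)@(11, 7): e=[20,0,30] → .  [on edge]
    (1,4)@(3, 9): e=[40,10,0] → X  [on edge]
    (2,4)@(5, 9): e=[40,0,10] → .  [on edge]
    (0,5)@(1, 11): e=[60,-10,0] → .  [on edge]
  covered (9 px):
    . . . . . . . . .
    . . . . . . . . .
    . . . X X X X X .
    . . X X X . . . .
    . X . . . . . . .
    . . . . . . . . .
    . . . . . . . . .
    . . . . . . . . .
    . . . . . . . . .
    . . . . . . . . .
    . . . . . . . . .
T4:
  2·area = 28  (B↔C swapped to make it positive)
  edge (14, 14)→(10, 16): d=(-4,2) right/bottom  bias=-1
  edge (10, 16)→(8, 10): d=(-2,-6) top-left  bias=+0
  edge (8, 10)→(14, 14): d=(6,4) right/bottom  bias=-1
    (2,0)@(5, 1): e=[70,0,-42] → .  [on edge]
    (3,3)@(7, 7): e=[42,0,-14] → .  [on edge]
    (4,5)@(9, 11): e=[22,4,2] → X
    (5,5)@(11, 11): e=[18,16,-6] → .
    (4,6)@(9, 13): e=[14,0,14] → X  [on edge]
    (5,6)@(11, 13): e=[10,12,6] → X
    (6,6)@(13, 13): e=[6,24,-2] → .
    (4,7)@(9, 15): e=[6,-4,26] → .
    (5,7)@(11, 15): e=[2,8,18] → X
    (6,7)@(13, 15): e=[-2,20,10] → .
    (5,8)@(11, 17): e=[-6,4,30] → .
    (5,9)@(11, 19): e=[-14,0,42] → .  [on edge]
  covered (4 px):
    . . . . . . . . .
    . . . . . . . . .
    . . . . . . . . .
    . . . . . . . . .
    . . . . . . . . .
    . . . . X . . . .
    . . . . X X . . .
    . . . . . X . . .
    . . . . . . . . .
    . . . . . . . . .
    . . . . . . . . .

Z-buffer (winner per pixel, '.' = empty):
  . . . . . . . . .
  . . . . . . . . .
  . . . 3 3 3 3 3 .
  . . 3 3 3 . . . .
  . 3 0 . . . . . .
  . . 0 2 4 . . . .
  . 0 2 2 4 4 2 . .
  . 2 2 2 . 4 . . .
  . . . 0 . . . . .
  . . . . 0 . . . .
  . . . . . . . . .

Result: 0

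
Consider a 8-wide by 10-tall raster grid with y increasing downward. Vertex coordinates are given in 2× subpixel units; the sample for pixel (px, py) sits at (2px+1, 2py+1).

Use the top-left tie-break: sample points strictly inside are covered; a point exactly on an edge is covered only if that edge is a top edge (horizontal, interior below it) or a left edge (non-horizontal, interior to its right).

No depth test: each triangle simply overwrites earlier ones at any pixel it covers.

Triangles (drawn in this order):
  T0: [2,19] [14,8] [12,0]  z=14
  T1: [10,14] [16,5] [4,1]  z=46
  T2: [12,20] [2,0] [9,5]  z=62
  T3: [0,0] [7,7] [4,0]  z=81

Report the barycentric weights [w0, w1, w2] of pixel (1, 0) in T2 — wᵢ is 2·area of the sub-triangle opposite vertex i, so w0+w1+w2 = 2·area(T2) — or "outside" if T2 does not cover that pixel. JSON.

T0:
  2·area = 118  (B↔C swapped to make it positive)
  edge (2, 19)→(12, 0): d=(10,-19) top-left  bias=+0
  edge (12, 0)→(14, 8): d=(2,8) right/bottom  bias=-1
  edge (14, 8)→(2, 19): d=(-12,11) right/bottom  bias=-1
    (5,1)@(11, 3): e=[11,14,93] → #
    (6,1)@(13, 3): e=[49,-2,71] → ·
    (5,2)@(11, 5): e=[31,18,69] → #
    (6,2)@(13, 5): e=[69,2,47] → #
    (7,2)@(15, 5): e=[107,-14,25] → ·
    (4,3)@(9, 7): e=[13,38,67] → #
    (7,3)@(15, 7): e=[127,-10,1] → ·
    (4,4)@(9, 9): e=[33,42,43] → #
    (6,4)@(13, 9): e=[109,10,-1] → ·
    (3,5)@(7, 11): e=[15,62,41] → #
    (5,5)@(11, 11): e=[91,30,-3] → ·
    (3,6)@(7, 13): e=[35,66,17] → #
  covered (12 px):
    · · · · · · · ·
    · · · · · # · ·
    · · · · · # # ·
    · · · · # # # ·
    · · · · # # · ·
    · · · # # · · ·
    · · · # · · · ·
    · · # · · · · ·
    · · · · · · · ·
    · · · · · · · ·
T1:
  2·area = 132  (B↔C swapped to make it positive)
  edge (10, 14)→(4, 1): d=(-6,-13) top-left  bias=+0
  edge (4, 1)→(16, 5): d=(12,4) right/bottom  bias=-1
  edge (16, 5)→(10, 14): d=(-6,9) right/bottom  bias=-1
    (2,1)@(5, 3): e=[1,20,111] → #
    (3,1)@(7, 3): e=[27,12,93] → #
    (4,1)@(9, 3): e=[53,4,75] → #
    (5,1)@(11, 3): e=[79,-4,57] → ·
    (2,2)@(5, 5): e=[-11,44,99] → ·
    (3,2)@(7, 5): e=[15,36,81] → #
    (5,2)@(11, 5): e=[67,20,45] → #
    (6,2)@(13, 5): e=[93,12,27] → #
    (7,2)@(15, 5): e=[119,4,9] → #
    (3,3)@(7, 7): e=[3,60,69] → #
    (7,3)@(15, 7): e=[107,28,-3] → ·
    (3,4)@(7, 9): e=[-9,84,57] → ·
  covered (17 px):
    · · · · · · · ·
    · · # # # · · ·
    · · · # # # # #
    · · · # # # # ·
    · · · · # # # ·
    · · · · # # · ·
    · · · · · · · ·
    · · · · · · · ·
    · · · · · · · ·
    · · · · · · · ·
T2:
  2·area = 90
  edge (12, 20)→(2, 0): d=(-10,-20) top-left  bias=+0
  edge (2, 0)→(9, 5): d=(7,5) right/bottom  bias=-1
  edge (9, 5)→(12, 20): d=(3,15) right/bottom  bias=-1
    (1,0)@(3, 1): e=[10,2,78] → #
    (2,0)@(5, 1): e=[50,-8,48] → ·
    (1,1)@(3, 3): e=[-10,16,84] → ·
    (2,1)@(5, 3): e=[30,6,54] → #
    (3,1)@(7, 3): e=[70,-4,24] → ·
    (2,2)@(5, 5): e=[10,20,60] → #
    (3,2)@(7, 5): e=[50,10,30] → #
    (4,2)@(9, 5): e=[90,0,0] → ·  [on edge]
    (2,3)@(5, 7): e=[-10,34,66] → ·
    (3,3)@(7, 7): e=[30,24,36] → #
    (4,3)@(9, 7): e=[70,14,6] → #
    (5,3)@(11, 7): e=[110,4,-24] → ·
    (5,7)@(11, 15): e=[30,60,0] → ·  [on edge]
  covered (11 px):
    · # · · · · · ·
    · · # · · · · ·
    · · # # · · · ·
    · · · # # · · ·
    · · · # # · · ·
    · · · · # · · ·
    · · · · # · · ·
    · · · · · · · ·
    · · · · · # · ·
    · · · · · · · ·
T3:
  2·area = 28  (B↔C swapped to make it positive)
  edge (0, 0)→(4, 0): d=(4,0) top-left  bias=+0
  edge (4, 0)→(7, 7): d=(3,7) right/bottom  bias=-1
  edge (7, 7)→(0, 0): d=(-7,-7) top-left  bias=+0
    (0,0)@(1, 1): e=[4,24,0] → #  [on edge]
    (1,0)@(3, 1): e=[4,10,14] → #
    (2,0)@(5, 1): e=[4,-4,28] → ·
    (0,1)@(1, 3): e=[12,30,-14] → ·
    (1,1)@(3, 3): e=[12,16,0] → #  [on edge]
    (2,1)@(5, 3): e=[12,2,14] → #
    (3,1)@(7, 3): e=[12,-12,28] → ·
    (1,2)@(3, 5): e=[20,22,-14] → ·
    (2,2)@(5, 5): e=[20,8,0] → #  [on edge]
    (3,2)@(7, 5): e=[20,-6,14] → ·
    (2,3)@(5, 7): e=[28,14,-14] → ·
    (3,3)@(7, 7): e=[28,0,0] → ·  [on edge]
    (4,4)@(9, 9): e=[36,-8,0] → ·  [on edge]
    (5,5)@(11, 11): e=[44,-16,0] → ·  [on edge]
    (6,6)@(13, 13): e=[52,-24,0] → ·  [on edge]
    (7,7)@(15, 15): e=[60,-32,0] → ·  [on edge]
  covered (5 px):
    # # · · · · · ·
    · # # · · · · ·
    · · # · · · · ·
    · · · · · · · ·
    · · · · · · · ·
    · · · · · · · ·
    · · · · · · · ·
    · · · · · · · ·
    · · · · · · · ·
    · · · · · · · ·

Answer: [2,78,10]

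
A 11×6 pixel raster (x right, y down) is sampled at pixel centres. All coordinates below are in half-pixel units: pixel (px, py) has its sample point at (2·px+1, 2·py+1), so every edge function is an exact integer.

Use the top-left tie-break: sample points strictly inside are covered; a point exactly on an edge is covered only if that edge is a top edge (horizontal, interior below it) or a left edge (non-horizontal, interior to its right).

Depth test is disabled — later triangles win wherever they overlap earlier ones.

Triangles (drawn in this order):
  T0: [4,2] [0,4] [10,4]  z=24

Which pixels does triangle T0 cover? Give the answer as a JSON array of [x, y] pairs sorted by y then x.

T0:
  2·area = 20  (B↔C swapped to make it positive)
  edge (4, 2)→(10, 4): d=(6,2) right/bottom  bias=-1
  edge (10, 4)→(0, 4): d=(-10,0) right/bottom  bias=-1
  edge (0, 4)→(4, 2): d=(4,-2) top-left  bias=+0
    (0,0)@(1, 1): e=[0,30,-10] → ·  [on edge]
    (1,1)@(3, 3): e=[8,10,2] → #
    (2,1)@(5, 3): e=[4,10,6] → #
    (3,1)@(7, 3): e=[0,10,10] → ·  [on edge]
    (1,2)@(3, 5): e=[20,-10,10] → ·
    (2,2)@(5, 5): e=[16,-10,14] → ·
    (6,2)@(13, 5): e=[0,-10,30] → ·  [on edge]
    (9,3)@(19, 7): e=[0,-30,50] → ·  [on edge]
  covered (2 px):
    · · · · · · · · · · ·
    · # # · · · · · · · ·
    · · · · · · · · · · ·
    · · · · · · · · · · ·
    · · · · · · · · · · ·
    · · · · · · · · · · ·

Result: [[1,1],[2,1]]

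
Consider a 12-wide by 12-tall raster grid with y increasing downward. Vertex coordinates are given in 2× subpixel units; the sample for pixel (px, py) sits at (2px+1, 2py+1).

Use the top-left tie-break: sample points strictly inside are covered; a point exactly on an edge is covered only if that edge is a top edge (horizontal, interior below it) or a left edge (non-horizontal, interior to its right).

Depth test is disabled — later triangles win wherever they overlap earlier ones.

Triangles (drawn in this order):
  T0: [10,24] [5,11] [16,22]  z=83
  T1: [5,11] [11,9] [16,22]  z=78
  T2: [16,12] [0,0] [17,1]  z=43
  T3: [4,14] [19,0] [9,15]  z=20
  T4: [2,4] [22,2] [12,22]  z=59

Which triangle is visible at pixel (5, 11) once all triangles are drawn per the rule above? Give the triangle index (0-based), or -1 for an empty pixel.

T0:
  2·area = 88
  edge (10, 24)→(5, 11): d=(-5,-13) top-left  bias=+0
  edge (5, 11)→(16, 22): d=(11,11) right/bottom  bias=-1
  edge (16, 22)→(10, 24): d=(-6,2) right/bottom  bias=-1
    (0,3)@(1, 7): e=[-32,0,120] → .  [on edge]
    (1,4)@(3, 9): e=[-16,0,104] → .  [on edge]
    (2,5)@(5, 11): e=[0,0,88] → .  [on edge]
    (3,6)@(7, 13): e=[16,0,72] → .  [on edge]
    (3,7)@(7, 15): e=[6,22,60] → X
    (4,7)@(9, 15): e=[32,0,56] → .  [on edge]
    (3,8)@(7, 17): e=[-4,44,48] → .
    (4,8)@(9, 17): e=[22,22,44] → X
    (5,8)@(11, 17): e=[48,0,40] → .  [on edge]
    (4,9)@(9, 19): e=[12,44,32] → X
    (5,9)@(11, 19): e=[38,22,28] → X
    (6,9)@(13, 19): e=[64,0,24] → .  [on edge]
    (7,10)@(15, 21): e=[80,0,8] → .  [on edge]
    (9,10)@(19, 21): e=[132,-44,0] → .  [on edge]
    (6,11)@(13, 23): e=[44,44,0] → .  [on edge]
    (8,11)@(17, 23): e=[96,0,-8] → .  [on edge]
  covered (8 px):
    . . . . . . . . . . . .
    . . . . . . . . . . . .
    . . . . . . . . . . . .
    . . . . . . . . . . . .
    . . . . . . . . . . . .
    . . . . . . . . . . . .
    . . . . . . . . . . . .
    . . . X . . . . . . . .
    . . . . X . . . . . . .
    . . . . X X . . . . . .
    . . . . X X X . . . . .
    . . . . . X . . . . . .
T1:
  2·area = 88
  edge (5, 11)→(11, 9): d=(6,-2) top-left  bias=+0
  edge (11, 9)→(16, 22): d=(5,13) right/bottom  bias=-1
  edge (16, 22)→(5, 11): d=(-11,-11) top-left  bias=+0
    (11,2)@(23, 5): e=[0,-176,264] → .  [on edge]
    (0,3)@(1, 7): e=[-32,120,0] → .  [on edge]
    (8,3)@(17, 7): e=[0,-88,176] → .  [on edge]
    (1,4)@(3, 9): e=[-16,104,0] → .  [on edge]
    (5,4)@(11, 9): e=[0,0,88] → .  [on edge]
    (2,5)@(5, 11): e=[0,88,0] → X  [on edge]
    (3,5)@(7, 11): e=[4,62,22] → X
    (4,5)@(9, 11): e=[8,36,44] → X
    (5,5)@(11, 11): e=[12,10,66] → X
    (6,5)@(13, 11): e=[16,-16,88] → .
    (2,6)@(5, 13): e=[12,98,-22] → .
    (3,6)@(7, 13): e=[16,72,0] → X  [on edge]
    (4,7)@(9, 15): e=[32,56,0] → X  [on edge]
    (5,8)@(11, 17): e=[48,40,0] → X  [on edge]
    (6,9)@(13, 19): e=[64,24,0] → X  [on edge]
    (7,10)@(15, 21): e=[80,8,0] → X  [on edge]
    (8,11)@(17, 23): e=[96,-8,0] → .  [on edge]
  covered (14 px):
    . . . . . . . . . . . .
    . . . . . . . . . . . .
    . . . . . . . . . . . .
    . . . . . . . . . . . .
    . . . . . . . . . . . .
    . . X X X X . . . . . .
    . . . X X X . . . . . .
    . . . . X X X . . . . .
    . . . . . X X . . . . .
    . . . . . . X . . . . .
    . . . . . . . X . . . .
    . . . . . . . . . . . .
T2:
  2·area = 188
  edge (16, 12)→(0, 0): d=(-16,-12) top-left  bias=+0
  edge (0, 0)→(17, 1): d=(17,1) right/bottom  bias=-1
  edge (17, 1)→(16, 12): d=(-1,11) right/bottom  bias=-1
    (1,0)@(3, 1): e=[20,14,154] → X
    (2,0)@(5, 1): e=[44,12,132] → X
    (3,0)@(7, 1): e=[68,10,110] → X
    (4,0)@(9, 1): e=[92,8,88] → X
    (5,0)@(11, 1): e=[116,6,66] → X
    (6,0)@(13, 1): e=[140,4,44] → X
    (7,0)@(15, 1): e=[164,2,22] → X
    (8,0)@(17, 1): e=[188,0,0] → .  [on edge]
    (1,1)@(3, 3): e=[-12,48,152] → .
    (2,1)@(5, 3): e=[12,46,130] → X
    (8,1)@(17, 3): e=[156,34,-2] → .
    (2,2)@(5, 5): e=[-20,80,128] → .
    (7,11)@(15, 23): e=[-188,376,0] → .  [on edge]
  covered (24 px):
    . X X X X X X X . . . .
    . . X X X X X X . . . .
    . . . X X X X X . . . .
    . . . . . X X X . . . .
    . . . . . . X X . . . .
    . . . . . . . X . . . .
    . . . . . . . . . . . .
    . . . . . . . . . . . .
    . . . . . . . . . . . .
    . . . . . . . . . . . .
    . . . . . . . . . . . .
    . . . . . . . . . . . .
T3:
  2·area = 85
  edge (4, 14)→(19, 0): d=(15,-14) top-left  bias=+0
  edge (19, 0)→(9, 15): d=(-10,15) right/bottom  bias=-1
  edge (9, 15)→(4, 14): d=(-5,-1) top-left  bias=+0
    (8,1)@(17, 3): e=[17,0,68] → .  [on edge]
    (7,2)@(15, 5): e=[19,10,56] → X
    (8,2)@(17, 5): e=[47,-20,58] → .
    (6,3)@(13, 7): e=[21,20,44] → X
    (7,3)@(15, 7): e=[49,-10,46] → .
    (5,4)@(11, 9): e=[23,30,32] → X
    (6,4)@(13, 9): e=[51,0,34] → .  [on edge]
    (4,5)@(9, 11): e=[25,40,20] → X
    (6,5)@(13, 11): e=[81,-20,24] → .
    (3,6)@(7, 13): e=[27,50,8] → X
    (5,6)@(11, 13): e=[83,-10,12] → .
    (3,7)@(7, 15): e=[57,30,-2] → .
    (4,7)@(9, 15): e=[85,0,0] → .  [on edge]
    (9,8)@(19, 17): e=[255,-170,0] → .  [on edge]
    (2,10)@(5, 21): e=[119,0,-34] → .  [on edge]
  covered (7 px):
    . . . . . . . . . . . .
    . . . . . . . . . . . .
    . . . . . . . X . . . .
    . . . . . . X . . . . .
    . . . . . X . . . . . .
    . . . . X X . . . . . .
    . . . X X . . . . . . .
    . . . . . . . . . . . .
    . . . . . . . . . . . .
    . . . . . . . . . . . .
    . . . . . . . . . . . .
    . . . . . . . . . . . .
T4:
  2·area = 380
  edge (2, 4)→(22, 2): d=(20,-2) top-left  bias=+0
  edge (22, 2)→(12, 22): d=(-10,20) right/bottom  bias=-1
  edge (12, 22)→(2, 4): d=(-10,-18) top-left  bias=+0
    (6,1)@(13, 3): e=[2,170,208] → X
    (7,1)@(15, 3): e=[6,130,244] → X
    (8,1)@(17, 3): e=[10,90,280] → X
    (9,1)@(19, 3): e=[14,50,316] → X
    (10,1)@(21, 3): e=[18,10,352] → X
    (11,1)@(23, 3): e=[22,-30,388] → .
    (1,2)@(3, 5): e=[22,350,8] → X
    (2,2)@(5, 5): e=[26,310,44] → X
    (3,2)@(7, 5): e=[30,270,80] → X
    (4,2)@(9, 5): e=[34,230,116] → X
    (5,2)@(11, 5): e=[38,190,152] → X
    (10,2)@(21, 5): e=[58,-10,332] → .
    (3,6)@(7, 13): e=[190,190,0] → X  [on edge]
  covered (48 px):
    . . . . . . . . . . . .
    . . . . . . X X X X X .
    . X X X X X X X X X . .
    . . X X X X X X X X . .
    . . X X X X X X X . . .
    . . . X X X X X X . . .
    . . . X X X X X . . . .
    . . . . X X X X . . . .
    . . . . . X X . . . . .
    . . . . . X X . . . . .
    . . . . . . . . . . . .
    . . . . . . . . . . . .

Z-buffer (winner per pixel, '.' = empty):
  . 2 2 2 2 2 2 2 . . . .
  . . 2 2 2 2 4 4 4 4 4 .
  . 4 4 4 4 4 4 4 4 4 . .
  . . 4 4 4 4 4 4 4 4 . .
  . . 4 4 4 4 4 4 4 . . .
  . . 1 4 4 4 4 4 4 . . .
  . . . 4 4 4 4 4 . . . .
  . . . 0 4 4 4 4 . . . .
  . . . . 0 4 4 . . . . .
  . . . . 0 4 4 . . . . .
  . . . . 0 0 0 1 . . . .
  . . . . . 0 . . . . . .

Result: 0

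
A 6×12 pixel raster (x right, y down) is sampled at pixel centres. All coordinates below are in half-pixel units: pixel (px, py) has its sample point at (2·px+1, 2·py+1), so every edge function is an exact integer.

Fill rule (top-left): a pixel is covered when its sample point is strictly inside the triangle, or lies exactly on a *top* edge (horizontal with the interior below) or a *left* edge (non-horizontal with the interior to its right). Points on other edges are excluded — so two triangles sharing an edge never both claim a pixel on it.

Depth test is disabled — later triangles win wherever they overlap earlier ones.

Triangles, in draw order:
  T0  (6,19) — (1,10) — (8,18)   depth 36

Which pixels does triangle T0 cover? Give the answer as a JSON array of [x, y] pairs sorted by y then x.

T0:
  2·area = 23
  edge (6, 19)→(1, 10): d=(-5,-9) top-left  bias=+0
  edge (1, 10)→(8, 18): d=(7,8) right/bottom  bias=-1
  edge (8, 18)→(6, 19): d=(-2,1) right/bottom  bias=-1
    (1,6)@(3, 13): e=[3,5,15] → #
    (2,6)@(5, 13): e=[21,-11,13] → ·
    (1,7)@(3, 15): e=[-7,19,11] → ·
    (2,7)@(5, 15): e=[11,3,9] → #
    (3,7)@(7, 15): e=[29,-13,7] → ·
    (2,8)@(5, 17): e=[1,17,5] → #
    (3,8)@(7, 17): e=[19,1,3] → #
    (4,8)@(9, 17): e=[37,-15,1] → ·
    (2,9)@(5, 19): e=[-9,31,1] → ·
    (3,9)@(7, 19): e=[9,15,-1] → ·
  covered (4 px):
    · · · · · ·
    · · · · · ·
    · · · · · ·
    · · · · · ·
    · · · · · ·
    · · · · · ·
    · # · · · ·
    · · # · · ·
    · · # # · ·
    · · · · · ·
    · · · · · ·
    · · · · · ·

Result: [[1,6],[2,7],[2,8],[3,8]]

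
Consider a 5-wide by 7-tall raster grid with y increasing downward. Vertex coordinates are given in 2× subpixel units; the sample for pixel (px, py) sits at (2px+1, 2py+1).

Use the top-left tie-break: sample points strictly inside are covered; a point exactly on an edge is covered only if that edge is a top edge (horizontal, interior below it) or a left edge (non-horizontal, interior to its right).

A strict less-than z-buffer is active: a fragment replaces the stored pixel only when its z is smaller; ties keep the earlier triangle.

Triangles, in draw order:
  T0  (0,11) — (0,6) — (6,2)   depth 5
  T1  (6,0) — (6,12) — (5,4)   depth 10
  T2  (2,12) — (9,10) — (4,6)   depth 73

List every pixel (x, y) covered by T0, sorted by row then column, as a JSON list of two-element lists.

T0:
  2·area = 30
  edge (0, 11)→(0, 6): d=(0,-5) top-left  bias=+0
  edge (0, 6)→(6, 2): d=(6,-4) top-left  bias=+0
  edge (6, 2)→(0, 11): d=(-6,9) right/bottom  bias=-1
    (2,1)@(5, 3): e=[25,2,3] → #
    (3,1)@(7, 3): e=[35,10,-15] → ·
    (1,2)@(3, 5): e=[15,6,9] → #
    (2,2)@(5, 5): e=[25,14,-9] → ·
    (0,3)@(1, 7): e=[5,10,15] → #
    (1,3)@(3, 7): e=[15,18,-3] → ·
    (0,4)@(1, 9): e=[5,22,3] → #
    (1,4)@(3, 9): e=[15,30,-15] → ·
    (0,5)@(1, 11): e=[5,34,-9] → ·
  covered (4 px):
    · · · · ·
    · · # · ·
    · # · · ·
    # · · · ·
    # · · · ·
    · · · · ·
    · · · · ·
T1:
  2·area = 12
  edge (6, 0)→(6, 12): d=(0,12) right/bottom  bias=-1
  edge (6, 12)→(5, 4): d=(-1,-8) top-left  bias=+0
  edge (5, 4)→(6, 0): d=(1,-4) top-left  bias=+0
  covered (0 px):
    · · · · ·
    · · · · ·
    · · · · ·
    · · · · ·
    · · · · ·
    · · · · ·
    · · · · ·
T2:
  2·area = 38  (B↔C swapped to make it positive)
  edge (2, 12)→(4, 6): d=(2,-6) top-left  bias=+0
  edge (4, 6)→(9, 10): d=(5,4) right/bottom  bias=-1
  edge (9, 10)→(2, 12): d=(-7,2) right/bottom  bias=-1
    (2,1)@(5, 3): e=[0,-19,57] → ·  [on edge]
    (2,3)@(5, 7): e=[8,1,29] → #
    (3,3)@(7, 7): e=[20,-7,25] → ·
    (1,4)@(3, 9): e=[0,19,19] → #  [on edge]
    (3,4)@(7, 9): e=[24,3,11] → #
    (4,4)@(9, 9): e=[36,-5,7] → ·
    (1,5)@(3, 11): e=[4,29,5] → #
    (3,5)@(7, 11): e=[28,13,-3] → ·
    (1,6)@(3, 13): e=[8,39,-9] → ·
    (2,6)@(5, 13): e=[20,31,-13] → ·
  covered (6 px):
    · · · · ·
    · · · · ·
    · · · · ·
    · · # · ·
    · # # # ·
    · # # · ·
    · · · · ·

Answer: [[2,1],[1,2],[0,3],[0,4]]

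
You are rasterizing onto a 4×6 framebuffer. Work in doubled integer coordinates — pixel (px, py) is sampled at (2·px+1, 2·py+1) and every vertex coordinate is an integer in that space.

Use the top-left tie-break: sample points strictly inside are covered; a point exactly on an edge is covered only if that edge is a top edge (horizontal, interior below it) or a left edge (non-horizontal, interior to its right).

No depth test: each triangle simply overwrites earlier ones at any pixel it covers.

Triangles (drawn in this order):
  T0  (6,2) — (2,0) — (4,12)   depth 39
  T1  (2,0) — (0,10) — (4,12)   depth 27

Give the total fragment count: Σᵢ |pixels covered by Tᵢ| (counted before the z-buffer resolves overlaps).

T0:
  2·area = 44  (B↔C swapped to make it positive)
  edge (6, 2)→(4, 12): d=(-2,10) right/bottom  bias=-1
  edge (4, 12)→(2, 0): d=(-2,-12) top-left  bias=+0
  edge (2, 0)→(6, 2): d=(4,2) right/bottom  bias=-1
    (1,0)@(3, 1): e=[32,10,2] → █
    (2,0)@(5, 1): e=[12,34,-2] → ·
    (1,1)@(3, 3): e=[28,6,10] → █
    (2,1)@(5, 3): e=[8,30,6] → █
    (3,1)@(7, 3): e=[-12,54,2] → ·
    (1,2)@(3, 5): e=[24,2,18] → █
    (3,2)@(7, 5): e=[-16,50,10] → ·
    (1,3)@(3, 7): e=[20,-2,26] → ·
    (2,3)@(5, 7): e=[0,22,22] → ·  [on edge]
  covered (5 px):
    · █ · ·
    · █ █ ·
    · █ █ ·
    · · · ·
    · · · ·
    · · · ·
T1:
  2·area = 44  (B↔C swapped to make it positive)
  edge (2, 0)→(4, 12): d=(2,12) right/bottom  bias=-1
  edge (4, 12)→(0, 10): d=(-4,-2) top-left  bias=+0
  edge (0, 10)→(2, 0): d=(2,-10) top-left  bias=+0
    (0,2)@(1, 5): e=[22,22,0] → █  [on edge]
    (1,2)@(3, 5): e=[-2,26,20] → ·
    (0,3)@(1, 7): e=[26,14,4] → █
    (1,3)@(3, 7): e=[2,18,24] → █
    (2,3)@(5, 7): e=[-22,22,44] → ·
    (0,4)@(1, 9): e=[30,6,8] → █
    (2,4)@(5, 9): e=[-18,14,48] → ·
    (0,5)@(1, 11): e=[34,-2,12] → ·
    (1,5)@(3, 11): e=[10,2,32] → █
    (2,5)@(5, 11): e=[-14,6,52] → ·
  covered (6 px):
    · · · ·
    · · · ·
    █ · · ·
    █ █ · ·
    █ █ · ·
    · █ · ·

Result: 11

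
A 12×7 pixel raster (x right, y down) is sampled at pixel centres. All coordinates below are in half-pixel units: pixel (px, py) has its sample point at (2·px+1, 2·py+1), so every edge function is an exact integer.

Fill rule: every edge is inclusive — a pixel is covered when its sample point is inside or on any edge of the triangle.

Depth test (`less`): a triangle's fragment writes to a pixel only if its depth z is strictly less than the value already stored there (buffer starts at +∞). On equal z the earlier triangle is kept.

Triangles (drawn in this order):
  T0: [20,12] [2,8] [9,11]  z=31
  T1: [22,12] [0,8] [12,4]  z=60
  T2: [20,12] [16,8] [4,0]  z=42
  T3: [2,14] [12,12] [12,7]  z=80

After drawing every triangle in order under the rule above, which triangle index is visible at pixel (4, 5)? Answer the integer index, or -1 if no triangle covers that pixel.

T0:
  2·area = 26  (B↔C swapped to make it positive)
  edge (20, 12)→(9, 11): d=(-11,-1) inclusive
  edge (9, 11)→(2, 8): d=(-7,-3) inclusive
  edge (2, 8)→(20, 12): d=(18,4) inclusive
    (2,4)@(5, 9): e=[18,2,6] → #
    (3,4)@(7, 9): e=[20,8,-2] → ·
    (2,5)@(5, 11): e=[-4,-12,42] → ·
    (4,5)@(9, 11): e=[0,0,26] → #  [on edge]
    (5,5)@(11, 11): e=[2,6,18] → #
    (6,5)@(13, 11): e=[4,12,10] → #
    (7,5)@(15, 11): e=[6,18,2] → #
    (8,5)@(17, 11): e=[8,24,-6] → ·
    (4,6)@(9, 13): e=[-22,-14,62] → ·
    (5,6)@(11, 13): e=[-20,-8,54] → ·
    (6,6)@(13, 13): e=[-18,-2,46] → ·
    (7,6)@(15, 13): e=[-16,4,38] → ·
  covered (5 px):
    · · · · · · · · · · · ·
    · · · · · · · · · · · ·
    · · · · · · · · · · · ·
    · · · · · · · · · · · ·
    · · # · · · · · · · · ·
    · · · · # # # # · · · ·
    · · · · · · · · · · · ·
T1:
  2·area = 136
  edge (22, 12)→(0, 8): d=(-22,-4) inclusive
  edge (0, 8)→(12, 4): d=(12,-4) inclusive
  edge (12, 4)→(22, 12): d=(10,8) inclusive
    (10,0)@(21, 1): e=[238,0,-102] → ·  [on edge]
    (7,1)@(15, 3): e=[170,0,-34] → ·  [on edge]
    (4,2)@(9, 5): e=[102,0,34] → #  [on edge]
    (5,2)@(11, 5): e=[110,8,18] → #
    (6,2)@(13, 5): e=[118,16,2] → #
    (7,2)@(15, 5): e=[126,24,-14] → ·
    (1,3)@(3, 7): e=[34,0,102] → #  [on edge]
    (2,3)@(5, 7): e=[42,8,86] → #
    (3,3)@(7, 7): e=[50,16,70] → #
    (7,3)@(15, 7): e=[82,48,6] → #
    (8,3)@(17, 7): e=[90,56,-10] → ·
    (1,4)@(3, 9): e=[-10,24,122] → ·
  covered (18 px):
    · · · · · · · · · · · ·
    · · · · · · · · · · · ·
    · · · · # # # · · · · ·
    · # # # # # # # · · · ·
    · · · # # # # # # · · ·
    · · · · · · · · # # · ·
    · · · · · · · · · · · ·
T2:
  2·area = 16  (B↔C swapped to make it positive)
  edge (20, 12)→(4, 0): d=(-16,-12) inclusive
  edge (4, 0)→(16, 8): d=(12,8) inclusive
  edge (16, 8)→(20, 12): d=(4,4) inclusive
    (4,0)@(9, 1): e=[44,-28,0] → ·  [on edge]
    (5,1)@(11, 3): e=[36,-20,0] → ·  [on edge]
    (5,2)@(11, 5): e=[4,4,8] → #
    (6,2)@(13, 5): e=[28,-12,0] → ·  [on edge]
    (5,3)@(11, 7): e=[-28,28,16] → ·
    (7,3)@(15, 7): e=[20,-4,0] → ·  [on edge]
    (8,4)@(17, 9): e=[12,4,0] → #  [on edge]
    (9,4)@(19, 9): e=[36,-12,-8] → ·
    (8,5)@(17, 11): e=[-20,28,8] → ·
    (9,5)@(19, 11): e=[4,12,0] → #  [on edge]
    (10,5)@(21, 11): e=[28,-4,-8] → ·
    (9,6)@(19, 13): e=[-28,36,8] → ·
    (10,6)@(21, 13): e=[-4,20,0] → ·  [on edge]
  covered (3 px):
    · · · · · · · · · · · ·
    · · · · · · · · · · · ·
    · · · · · # · · · · · ·
    · · · · · · · · · · · ·
    · · · · · · · · # · · ·
    · · · · · · · · · # · ·
    · · · · · · · · · · · ·
T3:
  2·area = 50  (B↔C swapped to make it positive)
  edge (2, 14)→(12, 7): d=(10,-7) inclusive
  edge (12, 7)→(12, 12): d=(0,5) inclusive
  edge (12, 12)→(2, 14): d=(-10,2) inclusive
    (5,4)@(11, 9): e=[13,5,32] → #
    (6,4)@(13, 9): e=[27,-5,28] → ·
    (3,5)@(7, 11): e=[5,25,20] → #
    (4,5)@(9, 11): e=[19,15,16] → #
    (6,5)@(13, 11): e=[47,-5,8] → ·
    (8,5)@(17, 11): e=[75,-25,0] → ·  [on edge]
    (2,6)@(5, 13): e=[11,35,4] → #
    (3,6)@(7, 13): e=[25,25,0] → #  [on edge]
    (4,6)@(9, 13): e=[39,15,-4] → ·
    (5,6)@(11, 13): e=[53,5,-8] → ·
  covered (6 px):
    · · · · · · · · · · · ·
    · · · · · · · · · · · ·
    · · · · · · · · · · · ·
    · · · · · · · · · · · ·
    · · · · · # · · · · · ·
    · · · # # # · · · · · ·
    · · # # · · · · · · · ·

Z-buffer (winner per pixel, '.' = empty):
  . . . . . . . . . . . .
  . . . . . . . . . . . .
  . . . . 1 2 1 . . . . .
  . 1 1 1 1 1 1 1 . . . .
  . . 0 1 1 1 1 1 2 . . .
  . . . 3 0 0 0 0 1 2 . .
  . . 3 3 . . . . . . . .

Final: 0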